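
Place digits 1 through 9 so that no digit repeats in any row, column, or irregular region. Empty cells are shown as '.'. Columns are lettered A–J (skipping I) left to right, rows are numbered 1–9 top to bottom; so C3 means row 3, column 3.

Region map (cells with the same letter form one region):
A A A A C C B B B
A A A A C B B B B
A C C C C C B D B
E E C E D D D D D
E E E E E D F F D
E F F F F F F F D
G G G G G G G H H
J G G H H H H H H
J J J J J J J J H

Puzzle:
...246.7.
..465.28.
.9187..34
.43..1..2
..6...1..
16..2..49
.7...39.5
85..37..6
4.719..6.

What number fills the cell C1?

F2 = 9 (sole candidate).
A3 = 5 (sole candidate).
F3 = 2 (sole candidate).
G3 = 6 (sole candidate).
H4 = 5 (sole candidate).
E5 = 8 (sole candidate).
F5 = 4 (sole candidate).
H5 = 9 (sole candidate).
J5 = 7 (sole candidate).
D7 = 4 (sole candidate).
C8 = 2 (sole candidate).
D8 = 9 (sole candidate).
G8 = 4 (sole candidate).
H8 = 1 (sole candidate).
F9 = 5 (sole candidate).
G9 = 3 (sole candidate).
J9 = 8 (sole candidate).
G1 = 5 (sole candidate).
D4 = 7 (sole candidate).
E4 = 6 (sole candidate).
G4 = 8 (sole candidate).
F6 = 8 (sole candidate).
G6 = 7 (sole candidate).
A7 = 6 (sole candidate).
C7 = 8 (sole candidate).
E7 = 1 (sole candidate).
H7 = 2 (sole candidate).
B9 = 2 (sole candidate).
C1 = 9: row 1 has {2,4,5,6,7}; col 3 has {1,2,3,4,6,7,8}; region has {2,4,5,6} → only 9 remains.

9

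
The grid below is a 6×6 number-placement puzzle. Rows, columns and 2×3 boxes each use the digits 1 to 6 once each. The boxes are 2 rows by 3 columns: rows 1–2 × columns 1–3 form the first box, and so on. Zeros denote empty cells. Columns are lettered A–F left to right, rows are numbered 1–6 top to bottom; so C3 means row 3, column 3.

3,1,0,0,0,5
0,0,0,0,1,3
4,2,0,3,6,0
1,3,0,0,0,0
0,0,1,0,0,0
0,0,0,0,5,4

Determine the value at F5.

C3 = 5: row 3 has {2,3,4,6}; col 3 has {1}; box has {1,2,3,4} → only 5 remains.
F3 = 1: row 3 has {2,3,4,5,6}; col 6 has {3,4,5}; box has {3,6} → only 1 remains.
C4 = 6: row 4 has {1,3}; col 3 has {1,5}; box has {1,2,3,4,5} → only 6 remains.
F4 = 2: row 4 has {1,3,6}; col 6 has {1,3,4,5}; box has {1,3,6} → only 2 remains.
F5 = 6: row 5 has {1}; col 6 has {1,2,3,4,5}; box has {4,5} → only 6 remains.

6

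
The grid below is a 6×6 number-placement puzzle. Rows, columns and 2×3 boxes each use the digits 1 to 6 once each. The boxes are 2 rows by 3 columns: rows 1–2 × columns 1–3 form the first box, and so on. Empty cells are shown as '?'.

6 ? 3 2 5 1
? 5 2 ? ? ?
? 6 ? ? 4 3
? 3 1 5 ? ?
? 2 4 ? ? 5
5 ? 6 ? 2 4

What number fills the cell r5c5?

1

r1c2 = 4: row 1 has {1,2,3,5,6}; col 2 has {2,3,5,6}; box has {2,3,5,6} → only 4 remains.
r2c1 = 1: row 2 has {2,5}; col 1 has {5,6}; box has {2,3,4,5,6} → only 1 remains.
r2c6 = 6: row 2 has {1,2,5}; col 6 has {1,3,4,5}; box has {1,2,5} → only 6 remains.
r3c1 = 2: row 3 has {3,4,6}; col 1 has {1,5,6}; box has {1,3,6} → only 2 remains.
r3c3 = 5: row 3 has {2,3,4,6}; col 3 has {1,2,3,4,6}; box has {1,2,3,6} → only 5 remains.
r3c4 = 1: row 3 has {2,3,4,5,6}; col 4 has {2,5}; box has {3,4,5} → only 1 remains.
r4c1 = 4: row 4 has {1,3,5}; col 1 has {1,2,5,6}; box has {1,2,3,5,6} → only 4 remains.
r4c5 = 6: row 4 has {1,3,4,5}; col 5 has {2,4,5}; box has {1,3,4,5} → only 6 remains.
r4c6 = 2: row 4 has {1,3,4,5,6}; col 6 has {1,3,4,5,6}; box has {1,3,4,5,6} → only 2 remains.
r5c1 = 3: row 5 has {2,4,5}; col 1 has {1,2,4,5,6}; box has {2,4,5,6} → only 3 remains.
r5c4 = 6: row 5 has {2,3,4,5}; col 4 has {1,2,5}; box has {2,4,5} → only 6 remains.
r5c5 = 1: row 5 has {2,3,4,5,6}; col 5 has {2,4,5,6}; box has {2,4,5,6} → only 1 remains.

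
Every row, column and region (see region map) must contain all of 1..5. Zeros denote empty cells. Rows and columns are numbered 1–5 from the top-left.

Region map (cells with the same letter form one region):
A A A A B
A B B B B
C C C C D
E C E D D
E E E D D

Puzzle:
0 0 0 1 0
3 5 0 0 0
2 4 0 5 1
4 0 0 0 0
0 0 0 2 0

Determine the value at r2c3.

r1c1 = 5: row 1 has {1}; col 1 has {2,3,4}; region has {1,3} → only 5 remains.
r1c2 = 2: row 1 has {1,5}; col 2 has {4,5}; region has {1,3,5} → only 2 remains.
r1c3 = 4: row 1 has {1,2,5}; col 3 has {}; region has {1,2,3,5} → only 4 remains.
r1c5 = 3: row 1 has {1,2,4,5}; col 5 has {1}; region has {5} → only 3 remains.
r2c4 = 4: row 2 has {3,5}; col 4 has {1,2,5}; region has {3,5} → only 4 remains.
r2c5 = 2: row 2 has {3,4,5}; col 5 has {1,3}; region has {3,4,5} → only 2 remains.
r3c3 = 3: row 3 has {1,2,4,5}; col 3 has {4}; region has {2,4,5} → only 3 remains.
r4c2 = 1: row 4 has {4}; col 2 has {2,4,5}; region has {2,3,4,5} → only 1 remains.
r4c4 = 3: row 4 has {1,4}; col 4 has {1,2,4,5}; region has {1,2} → only 3 remains.
r4c5 = 5: row 4 has {1,3,4}; col 5 has {1,2,3}; region has {1,2,3} → only 5 remains.
r5c1 = 1: row 5 has {2}; col 1 has {2,3,4,5}; region has {4} → only 1 remains.
r5c2 = 3: row 5 has {1,2}; col 2 has {1,2,4,5}; region has {1,4} → only 3 remains.
r5c3 = 5: row 5 has {1,2,3}; col 3 has {3,4}; region has {1,3,4} → only 5 remains.
r5c5 = 4: row 5 has {1,2,3,5}; col 5 has {1,2,3,5}; region has {1,2,3,5} → only 4 remains.
r2c3 = 1: row 2 has {2,3,4,5}; col 3 has {3,4,5}; region has {2,3,4,5} → only 1 remains.

1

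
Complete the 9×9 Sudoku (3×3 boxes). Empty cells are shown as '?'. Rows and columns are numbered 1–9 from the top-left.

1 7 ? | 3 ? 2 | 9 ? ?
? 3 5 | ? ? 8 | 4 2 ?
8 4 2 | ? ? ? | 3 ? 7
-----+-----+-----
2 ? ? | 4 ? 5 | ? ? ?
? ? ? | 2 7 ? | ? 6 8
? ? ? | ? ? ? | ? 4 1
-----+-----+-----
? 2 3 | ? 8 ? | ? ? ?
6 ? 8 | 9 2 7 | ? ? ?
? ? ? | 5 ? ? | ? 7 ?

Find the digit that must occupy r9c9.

2

r1c3 = 6 (sole candidate).
r1c9 = 5 (sole candidate).
r2c1 = 9 (sole candidate).
r2c9 = 6 (sole candidate).
r3c8 = 1 (sole candidate).
r4c7 = 7 (sole candidate).
r5c7 = 5 (sole candidate).
r6c7 = 2 (sole candidate).
r8c7 = 1 (sole candidate).
r9c1 = 4 (sole candidate).
r1c5 = 4 (sole candidate).
r1c8 = 8 (sole candidate).
r2c5 = 1 (sole candidate).
r3c4 = 6 (sole candidate).
r3c6 = 9 (sole candidate).
r5c1 = 3 (sole candidate).
r5c6 = 1 (sole candidate).
r6c4 = 8 (sole candidate).
r7c4 = 1 (sole candidate).
r7c7 = 6 (sole candidate).
r8c2 = 5 (sole candidate).
r8c8 = 3 (sole candidate).
r8c9 = 4 (sole candidate).
r9c7 = 8 (sole candidate).
r2c4 = 7 (sole candidate).
r3c5 = 5 (sole candidate).
r4c8 = 9 (sole candidate).
r4c9 = 3 (sole candidate).
r5c2 = 9 (sole candidate).
r5c3 = 4 (sole candidate).
r6c2 = 6 (sole candidate).
r6c3 = 7 (sole candidate).
r6c6 = 3 (sole candidate).
r7c1 = 7 (sole candidate).
r7c6 = 4 (sole candidate).
r7c8 = 5 (sole candidate).
r7c9 = 9 (sole candidate).
r9c2 = 1 (sole candidate).
r9c3 = 9 (sole candidate).
r9c6 = 6 (sole candidate).
r9c9 = 2: row 9 has {1,4,5,6,7,8,9}; col 9 has {1,3,4,5,6,7,8,9}; box has {1,3,4,5,6,7,8,9} → only 2 remains.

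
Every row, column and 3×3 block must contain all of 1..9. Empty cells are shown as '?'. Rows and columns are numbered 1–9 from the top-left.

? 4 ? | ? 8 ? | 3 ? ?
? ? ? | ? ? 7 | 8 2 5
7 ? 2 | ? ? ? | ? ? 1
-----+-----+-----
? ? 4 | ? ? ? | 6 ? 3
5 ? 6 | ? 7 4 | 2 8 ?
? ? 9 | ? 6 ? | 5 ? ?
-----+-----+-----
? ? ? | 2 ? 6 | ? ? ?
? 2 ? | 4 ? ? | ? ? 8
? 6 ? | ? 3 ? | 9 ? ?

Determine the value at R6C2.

3

R3C7 = 4 (sole candidate).
R5C9 = 9 (sole candidate).
R1C6 = 2 (hidden single in row 1).
R2C5 = 4 (hidden single in row 2).
R3C2 = 8 (hidden single in row 3).
R6C1 = 2 (hidden single in row 6).
R4C5 = 2 (hidden single in row 4).
R8C8 = 6 (hidden single in row 8).
R3C8 = 9 (sole candidate).
R1C8 = 7 (sole candidate).
R1C9 = 6 (sole candidate).
R3C5 = 5 (sole candidate).
R3C6 = 3 (sole candidate).
R4C8 = 1 (sole candidate).
R6C8 = 4 (sole candidate).
R6C9 = 7 (sole candidate).
R7C9 = 4 (sole candidate).
R9C8 = 5 (sole candidate).
R9C9 = 2 (sole candidate).
R3C4 = 6 (sole candidate).
R4C1 = 8 (sole candidate).
R4C2 = 7 (sole candidate).
R7C8 = 3 (sole candidate).
R1C3 = 5 (hidden single in row 1).
R2C1 = 6 (hidden single in row 2).
R7C2 = 5 (hidden single in row 7).
R7C3 = 8 (hidden single in row 7).
R7C7 = 7 (hidden single in row 7).
R8C7 = 1 (sole candidate).
R8C5 = 9 (sole candidate).
R8C6 = 5 (sole candidate).
R4C6 = 9 (sole candidate).
R7C5 = 1 (sole candidate).
R8C1 = 3 (sole candidate).
R8C3 = 7 (sole candidate).
R9C3 = 1 (sole candidate).
R9C6 = 8 (sole candidate).
R2C3 = 3 (sole candidate).
R4C4 = 5 (sole candidate).
R6C6 = 1 (sole candidate).
R7C1 = 9 (sole candidate).
R9C1 = 4 (sole candidate).
R9C4 = 7 (sole candidate).
R1C1 = 1 (sole candidate).
R1C4 = 9 (sole candidate).
R2C2 = 9 (sole candidate).
R2C4 = 1 (sole candidate).
R5C4 = 3 (sole candidate).
R6C2 = 3: row 6 has {1,2,4,5,6,7,9}; col 2 has {2,4,5,6,7,8,9}; box has {2,4,5,6,7,8,9} → only 3 remains.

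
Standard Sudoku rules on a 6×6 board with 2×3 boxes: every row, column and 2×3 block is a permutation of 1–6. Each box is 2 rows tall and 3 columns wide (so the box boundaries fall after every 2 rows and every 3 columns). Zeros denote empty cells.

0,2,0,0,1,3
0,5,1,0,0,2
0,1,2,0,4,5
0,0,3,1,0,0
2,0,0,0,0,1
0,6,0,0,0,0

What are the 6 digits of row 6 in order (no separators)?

165234

R2C5 = 6 (sole candidate).
R3C1 = 6 (sole candidate).
R3C4 = 3 (sole candidate).
R4C2 = 4 (sole candidate).
R4C5 = 2 (sole candidate).
R4C6 = 6 (sole candidate).
R5C2 = 3 (sole candidate).
R5C5 = 5 (sole candidate).
R6C5 = 3: row 6 has {6}; col 5 has {1,2,4,5,6}; box has {1,5} → only 3 remains.
R6C6 = 4: row 6 has {3,6}; col 6 has {1,2,3,5,6}; box has {1,3,5} → only 4 remains.
R1C1 = 4 (sole candidate).
R1C3 = 6 (sole candidate).
R1C4 = 5 (sole candidate).
R2C1 = 3 (sole candidate).
R2C4 = 4 (sole candidate).
R4C1 = 5 (sole candidate).
R5C3 = 4 (sole candidate).
R5C4 = 6 (sole candidate).
R6C1 = 1: row 6 has {3,4,6}; col 1 has {2,3,4,5,6}; box has {2,3,4,6} → only 1 remains.
R6C3 = 5: row 6 has {1,3,4,6}; col 3 has {1,2,3,4,6}; box has {1,2,3,4,6} → only 5 remains.
R6C4 = 2: row 6 has {1,3,4,5,6}; col 4 has {1,3,4,5,6}; box has {1,3,4,5,6} → only 2 remains.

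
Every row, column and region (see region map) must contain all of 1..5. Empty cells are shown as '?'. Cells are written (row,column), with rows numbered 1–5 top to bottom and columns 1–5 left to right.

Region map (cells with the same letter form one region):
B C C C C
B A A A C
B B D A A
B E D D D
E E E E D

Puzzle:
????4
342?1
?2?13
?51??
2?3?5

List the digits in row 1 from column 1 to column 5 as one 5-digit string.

(1,2) = 3: row 1 has {4}; col 2 has {2,4,5}; region has {1,4} → only 3 remains.
(1,3) = 5: row 1 has {3,4}; col 3 has {1,2,3}; region has {1,3,4} → only 5 remains.
(1,4) = 2: row 1 has {3,4,5}; col 4 has {1}; region has {1,3,4,5} → only 2 remains.
(2,4) = 5: row 2 has {1,2,3,4}; col 4 has {1,2}; region has {1,2,3,4} → only 5 remains.
(3,3) = 4: row 3 has {1,2,3}; col 3 has {1,2,3,5}; region has {1,5} → only 4 remains.
(4,1) = 4: row 4 has {1,5}; col 1 has {2,3}; region has {2,3} → only 4 remains.
(4,4) = 3: row 4 has {1,4,5}; col 4 has {1,2,5}; region has {1,4,5} → only 3 remains.
(4,5) = 2: row 4 has {1,3,4,5}; col 5 has {1,3,4,5}; region has {1,3,4,5} → only 2 remains.
(5,2) = 1: row 5 has {2,3,5}; col 2 has {2,3,4,5}; region has {2,3,5} → only 1 remains.
(5,4) = 4: row 5 has {1,2,3,5}; col 4 has {1,2,3,5}; region has {1,2,3,5} → only 4 remains.
(1,1) = 1: row 1 has {2,3,4,5}; col 1 has {2,3,4}; region has {2,3,4} → only 1 remains.

13524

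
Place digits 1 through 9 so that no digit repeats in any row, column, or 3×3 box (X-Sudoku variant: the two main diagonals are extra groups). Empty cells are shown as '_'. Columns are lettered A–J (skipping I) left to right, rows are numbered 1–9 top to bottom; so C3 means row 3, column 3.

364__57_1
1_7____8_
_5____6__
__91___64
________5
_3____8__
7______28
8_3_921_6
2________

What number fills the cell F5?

H1 = 9 (sole candidate).
A3 = 9 (sole candidate).
A4 = 5 (sole candidate).
C7 = 5 (sole candidate).
B8 = 4 (sole candidate).
B2 = 2 (sole candidate).
J2 = 3 (sole candidate).
C3 = 8 (sole candidate).
H3 = 4 (sole candidate).
J3 = 2 (sole candidate).
E5 = 7 (sole candidate).
D6 = 9 (sole candidate).
J6 = 7 (sole candidate).
H8 = 5 (sole candidate).
J9 = 9 (sole candidate).
G2 = 5 (sole candidate).
F4 = 3 (sole candidate).
G4 = 2 (sole candidate).
H6 = 1 (sole candidate).
G7 = 4 (sole candidate).
D8 = 7 (sole candidate).
B9 = 1 (sole candidate).
C9 = 6 (sole candidate).
G9 = 3 (sole candidate).
H9 = 7 (sole candidate).
D3 = 3 (sole candidate).
E3 = 1 (sole candidate).
F3 = 7 (sole candidate).
E4 = 8 (sole candidate).
B5 = 8 (sole candidate).
G5 = 9 (sole candidate).
H5 = 3 (sole candidate).
C6 = 2 (sole candidate).
F6 = 6 (sole candidate).
B7 = 9 (sole candidate).
D7 = 6 (sole candidate).
E7 = 3 (sole candidate).
F7 = 1 (sole candidate).
E1 = 2 (sole candidate).
D2 = 4 (sole candidate).
E2 = 6 (sole candidate).
F2 = 9 (sole candidate).
B4 = 7 (sole candidate).
C5 = 1 (sole candidate).
D5 = 2 (sole candidate).
F5 = 4: row 5 has {1,2,3,5,7,8,9}; col 6 has {1,2,3,5,6,7,9}; box has {1,2,3,6,7,8,9} → only 4 remains.

4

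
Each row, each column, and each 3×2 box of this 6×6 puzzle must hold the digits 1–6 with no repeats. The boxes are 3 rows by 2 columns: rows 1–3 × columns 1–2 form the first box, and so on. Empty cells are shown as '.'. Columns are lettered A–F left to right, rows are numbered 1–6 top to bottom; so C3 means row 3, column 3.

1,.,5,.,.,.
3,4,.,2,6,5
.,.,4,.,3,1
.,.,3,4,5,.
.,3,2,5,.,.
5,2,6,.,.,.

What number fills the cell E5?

1

B1 = 6: row 1 has {1,5}; col 2 has {2,3,4}; box has {1,3,4} → only 6 remains.
D1 = 3: row 1 has {1,5,6}; col 4 has {2,4,5}; box has {2,4,5} → only 3 remains.
C2 = 1: row 2 has {2,3,4,5,6}; col 3 has {2,3,4,5,6}; box has {2,3,4,5} → only 1 remains.
A3 = 2: row 3 has {1,3,4}; col 1 has {1,3,5}; box has {1,3,4,6} → only 2 remains.
B3 = 5: row 3 has {1,2,3,4}; col 2 has {2,3,4,6}; box has {1,2,3,4,6} → only 5 remains.
D3 = 6: row 3 has {1,2,3,4,5}; col 4 has {2,3,4,5}; box has {1,2,3,4,5} → only 6 remains.
A4 = 6: row 4 has {3,4,5}; col 1 has {1,2,3,5}; box has {2,3,5} → only 6 remains.
B4 = 1: row 4 has {3,4,5,6}; col 2 has {2,3,4,5,6}; box has {2,3,5,6} → only 1 remains.
F4 = 2: row 4 has {1,3,4,5,6}; col 6 has {1,5}; box has {5} → only 2 remains.
A5 = 4: row 5 has {2,3,5}; col 1 has {1,2,3,5,6}; box has {1,2,3,5,6} → only 4 remains.
E5 = 1: row 5 has {2,3,4,5}; col 5 has {3,5,6}; box has {2,5} → only 1 remains.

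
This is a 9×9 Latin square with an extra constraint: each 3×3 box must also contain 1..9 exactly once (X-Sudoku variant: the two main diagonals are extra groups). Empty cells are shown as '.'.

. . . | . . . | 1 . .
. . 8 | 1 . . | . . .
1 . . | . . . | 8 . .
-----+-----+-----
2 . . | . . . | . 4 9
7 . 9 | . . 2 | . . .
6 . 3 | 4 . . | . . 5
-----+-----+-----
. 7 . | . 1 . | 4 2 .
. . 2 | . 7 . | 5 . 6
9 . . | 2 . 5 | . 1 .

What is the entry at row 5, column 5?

3

row 5, column 2 = 4: in row 5, 4 can only go here (every other open cell in that row sees a 4).
row 5, column 9 = 1: in row 5, 1 can only go here (every other open cell in that row sees a 1).
row 6, column 7 = 2: in row 6, 2 can only go here (every other open cell in that row sees a 2).
row 8, column 2 = 1: in row 8, 1 can only go here (every other open cell in that row sees a 1).
row 6, column 2 = 8: row 6 has {2,3,4,5,6}; col 2 has {1,4,7}; box has {2,3,4,6,7,9} → only 8 remains.
row 6, column 5 = 9: row 6 has {2,3,4,5,6,8}; col 5 has {1,7}; box has {2,4} → only 9 remains.
row 6, column 8 = 7: row 6 has {2,3,4,5,6,8,9}; col 8 has {1,2,4}; box has {1,2,4,5,9} → only 7 remains.
row 4, column 2 = 5: row 4 has {2,4,9}; col 2 has {1,4,7,8}; box has {2,3,4,6,7,8,9} → only 5 remains.
row 4, column 3 = 1: row 4 has {2,4,5,9}; col 3 has {2,3,8,9}; box has {2,3,4,5,6,7,8,9} → only 1 remains.
row 6, column 6 = 1: row 6 has {2,3,4,5,6,7,8,9}; col 6 has {2,5}; box has {2,4,9}; main diagonal has {4} → only 1 remains.
row 2, column 7 = 9: in column 7, 9 can only go here (every other open cell in that column sees a 9).
row 9, column 7 = 7: in column 7, 7 can only go here (every other open cell in that column sees a 7).
row 8, column 8 = 9: in column 8, 9 can only go here (every other open cell in that column sees a 9).
row 5, column 8 = 8: in column 8, 8 can only go here (every other open cell in that column sees an 8).
row 2, column 2 = 2: in main diagonal, 2 can only go here (every other open cell in that diagonal sees a 2).
row 1, column 9 = 2: in anti-diagonal, 2 can only go here (every other open cell in that diagonal sees a 2).
row 3, column 5 = 2: in row 3, 2 can only go here (every other open cell in that row sees a 2).
row 4, column 6 = 7: in anti-diagonal, 7 can only go here (every other open cell in that diagonal sees a 7).
row 2, column 9 = 7: in row 2, 7 can only go here (every other open cell in that row sees a 7).
row 3, column 9 = 4: in column 9, 4 can only go here (every other open cell in that column sees a 4).
row 3, column 3 = 7: in main diagonal, 7 can only go here (every other open cell in that diagonal sees a 7).
row 1, column 4 = 7: in row 1, 7 can only go here (every other open cell in that row sees a 7).
Singles propagation stalls before the target is settled. Branch on row 9, column 2 (candidates {3,6}).
  Try row 9, column 2 = 6: this forces row 7, column 3=5, row 9, column 3=4, row 1, column 3=6, row 5, column 4=5, row 3, column 8=5, row 1, column 8=3, row 2, column 8=6, row 5, column 5=3; then row 9 has no cell left for 3 — contradiction.
So row 9, column 2 = 3.
row 9, column 9 = 8 (sole candidate).
row 7, column 9 = 3 (sole candidate).
row 4, column 5 = 8 (hidden single in row 4).
row 1, column 6 = 8 (hidden single in row 1).
row 1, column 2 = 9 (hidden single in row 1).
row 3, column 2 = 6 (sole candidate).
Singles propagation stalls before the target is settled. Branch on row 1, column 3 (candidates {4,5}).
  Try row 1, column 3 = 5: this forces row 1, column 1=3, row 1, column 8=6, row 2, column 1=4, row 4, column 4=6, row 4, column 7=3, row 5, column 5=5; then row 2 has no cell left for 5 — contradiction.
So row 1, column 3 = 4.
row 9, column 3 = 6 (sole candidate).
row 9, column 5 = 4 (sole candidate).
row 7, column 3 = 5 (sole candidate).
row 8, column 6 = 3 (sole candidate).
row 3, column 6 = 9 (sole candidate).
row 7, column 1 = 8 (sole candidate).
row 7, column 6 = 6 (sole candidate).
row 8, column 1 = 4 (sole candidate).
row 8, column 4 = 8 (sole candidate).
row 2, column 6 = 4 (sole candidate).
row 7, column 4 = 9 (sole candidate).
row 5, column 4 = 5 (hidden single in row 5).
row 3, column 4 = 3 (sole candidate).
row 3, column 8 = 5 (sole candidate).
row 4, column 4 = 6 (sole candidate).
row 4, column 7 = 3 (sole candidate).
row 5, column 5 = 3: row 5 has {1,2,4,5,7,8,9}; col 5 has {1,2,4,7,8,9}; box has {1,2,4,5,6,7,8,9}; main diagonal has {1,2,4,6,7,8,9}; anti-diagonal has {1,2,4,5,7,8,9} → only 3 remains.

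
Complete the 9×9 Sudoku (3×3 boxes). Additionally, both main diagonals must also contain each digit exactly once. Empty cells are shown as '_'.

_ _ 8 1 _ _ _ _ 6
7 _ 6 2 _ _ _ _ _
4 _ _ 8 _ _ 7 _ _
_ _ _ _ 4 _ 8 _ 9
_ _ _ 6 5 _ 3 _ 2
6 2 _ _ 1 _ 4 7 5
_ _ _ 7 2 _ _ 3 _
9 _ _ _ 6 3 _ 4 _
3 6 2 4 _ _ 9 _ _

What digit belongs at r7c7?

r1c1 = 2: row 1 has {1,6,8}; col 1 has {3,4,6,7,9}; box has {4,6,7,8}; main diagonal has {4,5} → only 2 remains.
r1c7 = 5: row 1 has {1,2,6,8}; col 7 has {3,4,7,8,9}; box has {6,7} → only 5 remains.
r1c8 = 9: row 1 has {1,2,5,6,8}; col 8 has {3,4,7}; box has {5,6,7} → only 9 remains.
r2c7 = 1: row 2 has {2,6,7}; col 7 has {3,4,5,7,8,9}; box has {5,6,7,9} → only 1 remains.
r2c8 = 8: row 2 has {1,2,6,7}; col 8 has {3,4,7,9}; box has {1,5,6,7,9}; anti-diagonal has {3,5,6,7} → only 8 remains.
r3c8 = 2: row 3 has {4,7,8}; col 8 has {3,4,7,8,9}; box has {1,5,6,7,8,9} → only 2 remains.
r3c9 = 3: row 3 has {2,4,7,8}; col 9 has {2,5,6,9}; box has {1,2,5,6,7,8,9} → only 3 remains.
r4c4 = 3: row 4 has {4,8,9}; col 4 has {1,2,4,6,7,8}; box has {1,4,5,6}; main diagonal has {2,4,5} → only 3 remains.
r4c6 = 2: row 4 has {3,4,8,9}; col 6 has {3}; box has {1,3,4,5,6}; anti-diagonal has {3,5,6,7,8} → only 2 remains.
r5c8 = 1: row 5 has {2,3,5,6}; col 8 has {2,3,4,7,8,9}; box has {2,3,4,5,7,8,9} → only 1 remains.
r6c4 = 9: row 6 has {1,2,4,5,6,7}; col 4 has {1,2,3,4,6,7,8}; box has {1,2,3,4,5,6}; anti-diagonal has {2,3,5,6,7,8} → only 9 remains.
r6c6 = 8: row 6 has {1,2,4,5,6,7,9}; col 6 has {2,3}; box has {1,2,3,4,5,6,9}; main diagonal has {2,3,4,5} → only 8 remains.
r7c7 = 6: row 7 has {2,3,7}; col 7 has {1,3,4,5,7,8,9}; box has {3,4,9}; main diagonal has {2,3,4,5,8} → only 6 remains.

6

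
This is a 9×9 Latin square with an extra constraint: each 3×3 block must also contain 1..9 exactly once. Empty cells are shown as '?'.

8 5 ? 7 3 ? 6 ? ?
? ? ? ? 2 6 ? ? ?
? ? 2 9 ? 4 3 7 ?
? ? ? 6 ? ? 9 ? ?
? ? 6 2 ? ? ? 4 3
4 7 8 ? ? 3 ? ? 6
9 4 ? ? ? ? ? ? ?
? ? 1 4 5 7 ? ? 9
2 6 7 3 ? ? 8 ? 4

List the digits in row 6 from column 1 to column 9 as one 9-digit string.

478193526

r1c6 = 1 (sole candidate).
r1c9 = 2 (sole candidate).
r3c2 = 1 (sole candidate).
r3c5 = 8 (sole candidate).
r3c9 = 5 (sole candidate).
r5c2 = 9 (sole candidate).
r8c1 = 3 (sole candidate).
r8c2 = 8 (sole candidate).
r8c7 = 2 (sole candidate).
r8c8 = 6 (sole candidate).
r9c6 = 9 (sole candidate).
r1c8 = 9 (sole candidate).
r2c1 = 7 (sole candidate).
r2c2 = 3 (sole candidate).
r2c4 = 5 (sole candidate).
r3c1 = 6 (sole candidate).
r4c2 = 2 (sole candidate).
r6c4 = 1: row 6 has {3,4,6,7,8}; col 4 has {2,3,4,5,6,7,9}; box has {2,3,6} → only 1 remains.
r6c5 = 9: row 6 has {1,3,4,6,7,8}; col 5 has {2,3,5,8}; box has {1,2,3,6} → only 9 remains.
r6c7 = 5: row 6 has {1,3,4,6,7,8,9}; col 7 has {2,3,6,8,9}; box has {3,4,6,9} → only 5 remains.
r6c8 = 2: row 6 has {1,3,4,5,6,7,8,9}; col 8 has {4,6,7,9}; box has {3,4,5,6,9} → only 2 remains.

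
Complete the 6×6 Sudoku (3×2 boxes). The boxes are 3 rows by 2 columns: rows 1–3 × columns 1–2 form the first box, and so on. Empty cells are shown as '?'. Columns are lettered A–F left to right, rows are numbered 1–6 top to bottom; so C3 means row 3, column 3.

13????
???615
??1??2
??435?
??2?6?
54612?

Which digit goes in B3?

5

C1 = 5 (sole candidate).
E1 = 4 (sole candidate).
F1 = 6 (sole candidate).
B2 = 2 (sole candidate).
C2 = 3 (sole candidate).
D3 = 4 (sole candidate).
E3 = 3 (sole candidate).
F4 = 1 (sole candidate).
A5 = 3 (sole candidate).
B5 = 1 (sole candidate).
D5 = 5 (sole candidate).
F5 = 4 (sole candidate).
F6 = 3 (sole candidate).
D1 = 2 (sole candidate).
A2 = 4 (sole candidate).
A3 = 6 (sole candidate).
B3 = 5: row 3 has {1,2,3,4,6}; col 2 has {1,2,3,4}; box has {1,2,3,4,6} → only 5 remains.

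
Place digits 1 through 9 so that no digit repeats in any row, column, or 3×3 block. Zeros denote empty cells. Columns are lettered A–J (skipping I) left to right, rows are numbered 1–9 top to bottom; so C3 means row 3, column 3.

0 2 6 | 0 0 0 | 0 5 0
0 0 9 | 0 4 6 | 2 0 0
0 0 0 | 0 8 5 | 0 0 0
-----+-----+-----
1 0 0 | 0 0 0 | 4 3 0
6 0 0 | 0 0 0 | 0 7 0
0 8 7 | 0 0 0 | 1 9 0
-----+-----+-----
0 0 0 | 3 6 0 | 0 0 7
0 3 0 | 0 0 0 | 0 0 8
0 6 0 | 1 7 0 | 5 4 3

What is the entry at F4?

7

D2 = 7: row 2 has {2,4,6,9}; col 4 has {1,3}; box has {4,5,6,8} → only 7 remains.
J2 = 1: row 2 has {2,4,6,7,9}; col 9 has {3,7,8}; box has {2,5} → only 1 remains.
H3 = 6: row 3 has {5,8}; col 8 has {3,4,5,7,9}; box has {1,2,5} → only 6 remains.
G5 = 8: row 5 has {6,7}; col 7 has {1,2,4,5}; box has {1,3,4,7,9} → only 8 remains.
G7 = 9: row 7 has {3,6,7}; col 7 has {1,2,4,5,8}; box has {3,4,5,7,8} → only 9 remains.
G8 = 6: row 8 has {3,8}; col 7 has {1,2,4,5,8,9}; box has {3,4,5,7,8,9} → only 6 remains.
D1 = 9: row 1 has {2,5,6}; col 4 has {1,3,7}; box has {4,5,6,7,8} → only 9 remains.
J1 = 4: row 1 has {2,5,6,9}; col 9 has {1,3,7,8}; box has {1,2,5,6} → only 4 remains.
B2 = 5: row 2 has {1,2,4,6,7,9}; col 2 has {2,3,6,8}; box has {2,6,9} → only 5 remains.
H2 = 8: row 2 has {1,2,4,5,6,7,9}; col 8 has {3,4,5,6,7,9}; box has {1,2,4,5,6} → only 8 remains.
D3 = 2: row 3 has {5,6,8}; col 4 has {1,3,7,9}; box has {4,5,6,7,8,9} → only 2 remains.
J3 = 9: row 3 has {2,5,6,8}; col 9 has {1,3,4,7,8}; box has {1,2,4,5,6,8} → only 9 remains.
B4 = 9: row 4 has {1,3,4}; col 2 has {2,3,5,6,8}; box has {1,6,7,8} → only 9 remains.
B5 = 4: row 5 has {6,7,8}; col 2 has {2,3,5,6,8,9}; box has {1,6,7,8,9} → only 4 remains.
D5 = 5: row 5 has {4,6,7,8}; col 4 has {1,2,3,7,9}; box has {} → only 5 remains.
J5 = 2: row 5 has {4,5,6,7,8}; col 9 has {1,3,4,7,8,9}; box has {1,3,4,7,8,9} → only 2 remains.
B7 = 1: row 7 has {3,6,7,9}; col 2 has {2,3,4,5,6,8,9}; box has {3,6} → only 1 remains.
H7 = 2: row 7 has {1,3,6,7,9}; col 8 has {3,4,5,6,7,8,9}; box has {3,4,5,6,7,8,9} → only 2 remains.
D8 = 4: row 8 has {3,6,8}; col 4 has {1,2,3,5,7,9}; box has {1,3,6,7} → only 4 remains.
H8 = 1: row 8 has {3,4,6,8}; col 8 has {2,3,4,5,6,7,8,9}; box has {2,3,4,5,6,7,8,9} → only 1 remains.
A2 = 3: row 2 has {1,2,4,5,6,7,8,9}; col 1 has {1,6}; box has {2,5,6,9} → only 3 remains.
B3 = 7: row 3 has {2,5,6,8,9}; col 2 has {1,2,3,4,5,6,8,9}; box has {2,3,5,6,9} → only 7 remains.
G3 = 3: row 3 has {2,5,6,7,8,9}; col 7 has {1,2,4,5,6,8,9}; box has {1,2,4,5,6,8,9} → only 3 remains.
E4 = 2: row 4 has {1,3,4,9}; col 5 has {4,6,7,8}; box has {5} → only 2 remains.
C5 = 3: row 5 has {2,4,5,6,7,8}; col 3 has {6,7,9}; box has {1,4,6,7,8,9} → only 3 remains.
D6 = 6: row 6 has {1,7,8,9}; col 4 has {1,2,3,4,5,7,9}; box has {2,5} → only 6 remains.
E6 = 3: row 6 has {1,6,7,8,9}; col 5 has {2,4,6,7,8}; box has {2,5,6} → only 3 remains.
F6 = 4: row 6 has {1,3,6,7,8,9}; col 6 has {5,6}; box has {2,3,5,6} → only 4 remains.
J6 = 5: row 6 has {1,3,4,6,7,8,9}; col 9 has {1,2,3,4,7,8,9}; box has {1,2,3,4,7,8,9} → only 5 remains.
F7 = 8: row 7 has {1,2,3,6,7,9}; col 6 has {4,5,6}; box has {1,3,4,6,7} → only 8 remains.
A1 = 8: row 1 has {2,4,5,6,9}; col 1 has {1,3,6}; box has {2,3,5,6,7,9} → only 8 remains.
E1 = 1: row 1 has {2,4,5,6,8,9}; col 5 has {2,3,4,6,7,8}; box has {2,4,5,6,7,8,9} → only 1 remains.
F1 = 3: row 1 has {1,2,4,5,6,8,9}; col 6 has {4,5,6,8}; box has {1,2,4,5,6,7,8,9} → only 3 remains.
G1 = 7: row 1 has {1,2,3,4,5,6,8,9}; col 7 has {1,2,3,4,5,6,8,9}; box has {1,2,3,4,5,6,8,9} → only 7 remains.
A3 = 4: row 3 has {2,3,5,6,7,8,9}; col 1 has {1,3,6,8}; box has {2,3,5,6,7,8,9} → only 4 remains.
C3 = 1: row 3 has {2,3,4,5,6,7,8,9}; col 3 has {3,6,7,9}; box has {2,3,4,5,6,7,8,9} → only 1 remains.
C4 = 5: row 4 has {1,2,3,4,9}; col 3 has {1,3,6,7,9}; box has {1,3,4,6,7,8,9} → only 5 remains.
D4 = 8: row 4 has {1,2,3,4,5,9}; col 4 has {1,2,3,4,5,6,7,9}; box has {2,3,4,5,6} → only 8 remains.
F4 = 7: row 4 has {1,2,3,4,5,8,9}; col 6 has {3,4,5,6,8}; box has {2,3,4,5,6,8} → only 7 remains.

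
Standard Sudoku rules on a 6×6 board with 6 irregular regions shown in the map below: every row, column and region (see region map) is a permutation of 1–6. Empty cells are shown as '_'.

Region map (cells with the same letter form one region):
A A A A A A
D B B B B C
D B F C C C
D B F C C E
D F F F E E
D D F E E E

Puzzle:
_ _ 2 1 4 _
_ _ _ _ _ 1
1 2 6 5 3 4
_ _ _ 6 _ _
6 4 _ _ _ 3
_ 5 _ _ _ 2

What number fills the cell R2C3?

4

R4C5 = 2 (sole candidate).
R4C6 = 5 (sole candidate).
R5C4 = 2 (sole candidate).
R5C5 = 1 (sole candidate).
R6C4 = 4 (sole candidate).
R6C5 = 6 (sole candidate).
R1C6 = 6 (sole candidate).
R2C4 = 3 (sole candidate).
R2C5 = 5 (sole candidate).
R4C2 = 1 (sole candidate).
R4C3 = 3 (sole candidate).
R5C3 = 5 (sole candidate).
R6C1 = 3 (sole candidate).
R6C3 = 1 (sole candidate).
R1C1 = 5 (sole candidate).
R1C2 = 3 (sole candidate).
R2C2 = 6 (sole candidate).
R2C3 = 4: row 2 has {1,3,5,6}; col 3 has {1,2,3,5,6}; region has {1,2,3,5,6} → only 4 remains.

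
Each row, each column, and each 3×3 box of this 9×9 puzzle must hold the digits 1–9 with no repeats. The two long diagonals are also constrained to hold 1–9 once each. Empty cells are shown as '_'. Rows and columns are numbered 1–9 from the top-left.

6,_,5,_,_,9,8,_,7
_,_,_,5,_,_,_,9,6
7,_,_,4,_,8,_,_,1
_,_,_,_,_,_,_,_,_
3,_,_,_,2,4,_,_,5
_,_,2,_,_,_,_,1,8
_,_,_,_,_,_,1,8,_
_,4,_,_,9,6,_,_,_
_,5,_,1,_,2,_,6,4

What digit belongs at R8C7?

7

R5C8 = 7 (sole candidate).
R9C1 = 8 (sole candidate).
R1C8 = 4 (hidden single in row 1).
R3C5 = 6 (hidden single in row 3).
R7C5 = 4 (hidden single in row 7).
R7C6 = 5 (hidden single in row 7).
R8C4 = 8 (hidden single in row 8).
R1C4 = 2 (hidden single in column 4).
R4C5 = 8 (hidden single in column 5).
R4C1 = 5 (hidden single in row 4).
R6C5 = 5 (hidden single in row 6).
R4C6 = 1 (hidden single in box 5).
R8C8 = 5 (hidden single in main diagonal).
R2C2 = 8 (hidden single in main diagonal).
R3C7 = 5 (hidden single in row 3).
R5C3 = 8 (hidden single in row 5).
R5C2 = 1 (hidden single in row 5).
R1C2 = 3 (sole candidate).
R1C5 = 1 (sole candidate).
R3C3 = 9 (sole candidate).
R3C2 = 2 (sole candidate).
R3C8 = 3 (sole candidate).
R4C8 = 2 (sole candidate).
R2C7 = 2 (sole candidate).
R9C7 = 9 (hidden single in row 9).
R5C7 = 6 (sole candidate).
R5C4 = 9 (sole candidate).
R6C4 = 6 (hidden single in column 4).
R7C3 = 3 (sole candidate).
R7C4 = 7 (sole candidate).
R7C9 = 2 (sole candidate).
R8C9 = 3 (sole candidate).
R9C3 = 7 (sole candidate).
R9C5 = 3 (sole candidate).
R2C5 = 7 (sole candidate).
R2C6 = 3 (sole candidate).
R4C4 = 3 (sole candidate).
R4C7 = 4 (sole candidate).
R4C9 = 9 (sole candidate).
R6C6 = 7 (sole candidate).
R6C7 = 3 (sole candidate).
R7C1 = 9 (sole candidate).
R7C2 = 6 (sole candidate).
R8C3 = 1 (sole candidate).
R8C7 = 7: row 8 has {1,3,4,5,6,8,9}; col 7 has {1,2,3,4,5,6,8,9}; box has {1,2,3,4,5,6,8,9} → only 7 remains.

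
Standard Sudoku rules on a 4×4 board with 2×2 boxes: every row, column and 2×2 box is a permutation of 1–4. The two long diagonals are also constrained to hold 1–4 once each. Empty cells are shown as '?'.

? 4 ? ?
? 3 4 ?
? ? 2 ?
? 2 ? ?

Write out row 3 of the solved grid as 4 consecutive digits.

R1C1 = 1: row 1 has {4}; col 1 has {}; box has {3,4}; main diagonal has {2,3} → only 1 remains.
R1C3 = 3: row 1 has {1,4}; col 3 has {2,4}; box has {4} → only 3 remains.
R1C4 = 2: row 1 has {1,3,4}; col 4 has {}; box has {3,4}; anti-diagonal has {4} → only 2 remains.
R2C1 = 2: row 2 has {3,4}; col 1 has {1}; box has {1,3,4} → only 2 remains.
R2C4 = 1: row 2 has {2,3,4}; col 4 has {2}; box has {2,3,4} → only 1 remains.
R3C2 = 1: row 3 has {2}; col 2 has {2,3,4}; box has {2}; anti-diagonal has {2,4} → only 1 remains.
R4C1 = 3: row 4 has {2}; col 1 has {1,2}; box has {1,2}; anti-diagonal has {1,2,4} → only 3 remains.
R4C3 = 1: row 4 has {2,3}; col 3 has {2,3,4}; box has {2} → only 1 remains.
R4C4 = 4: row 4 has {1,2,3}; col 4 has {1,2}; box has {1,2}; main diagonal has {1,2,3} → only 4 remains.
R3C1 = 4: row 3 has {1,2}; col 1 has {1,2,3}; box has {1,2,3} → only 4 remains.
R3C4 = 3: row 3 has {1,2,4}; col 4 has {1,2,4}; box has {1,2,4} → only 3 remains.

4123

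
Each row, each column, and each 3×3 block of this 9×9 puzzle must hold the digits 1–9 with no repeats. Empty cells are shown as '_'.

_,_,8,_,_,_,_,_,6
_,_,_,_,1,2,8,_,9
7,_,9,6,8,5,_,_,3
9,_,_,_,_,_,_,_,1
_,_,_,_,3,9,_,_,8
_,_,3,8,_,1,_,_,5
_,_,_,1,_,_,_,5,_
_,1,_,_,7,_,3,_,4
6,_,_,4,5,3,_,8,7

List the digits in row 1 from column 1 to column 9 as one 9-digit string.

138947526

r7c9 = 2: row 7 has {1,5}; col 9 has {1,3,4,5,6,7,8,9}; box has {3,4,5,7,8} → only 2 remains.
r9c3 = 2: row 9 has {3,4,5,6,7,8}; col 3 has {3,8,9}; box has {1,6} → only 2 remains.
r8c3 = 5: row 8 has {1,3,4,7}; col 3 has {2,3,8,9}; box has {1,2,6} → only 5 remains.
r9c2 = 9: row 9 has {2,3,4,5,6,7,8}; col 2 has {1}; box has {1,2,5,6} → only 9 remains.
r9c7 = 1: row 9 has {2,3,4,5,6,7,8,9}; col 7 has {3,8}; box has {2,3,4,5,7,8} → only 1 remains.
r8c1 = 8: row 8 has {1,3,4,5,7}; col 1 has {6,7,9}; box has {1,2,5,6,9} → only 8 remains.
r8c6 = 6: row 8 has {1,3,4,5,7,8}; col 6 has {1,2,3,5,9}; box has {1,3,4,5,7} → only 6 remains.
r8c8 = 9: row 8 has {1,3,4,5,6,7,8}; col 8 has {5,8}; box has {1,2,3,4,5,7,8} → only 9 remains.
r7c5 = 9: row 7 has {1,2,5}; col 5 has {1,3,5,7,8}; box has {1,3,4,5,6,7} → only 9 remains.
r7c6 = 8: row 7 has {1,2,5,9}; col 6 has {1,2,3,5,6,9}; box has {1,3,4,5,6,7,9} → only 8 remains.
r7c7 = 6: row 7 has {1,2,5,8,9}; col 7 has {1,3,8}; box has {1,2,3,4,5,7,8,9} → only 6 remains.
r8c4 = 2: row 8 has {1,3,4,5,6,7,8,9}; col 4 has {1,4,6,8}; box has {1,3,4,5,6,7,8,9} → only 2 remains.
r1c5 = 4: row 1 has {6,8}; col 5 has {1,3,5,7,8,9}; box has {1,2,5,6,8} → only 4 remains.
r1c6 = 7: row 1 has {4,6,8}; col 6 has {1,2,3,5,6,8,9}; box has {1,2,4,5,6,8} → only 7 remains.
r2c4 = 3: row 2 has {1,2,8,9}; col 4 has {1,2,4,6,8}; box has {1,2,4,5,6,7,8} → only 3 remains.
r4c6 = 4: row 4 has {1,9}; col 6 has {1,2,3,5,6,7,8,9}; box has {1,3,8,9} → only 4 remains.
r1c4 = 9: row 1 has {4,6,7,8}; col 4 has {1,2,3,4,6,8}; box has {1,2,3,4,5,6,7,8} → only 9 remains.
r2c8 = 7: in row 2, 7 can only go here (every other open cell in that row sees a 7).
r3c8 = 1: in row 3, 1 can only go here (every other open cell in that row sees a 1).
r1c8 = 2: row 1 has {4,6,7,8,9}; col 8 has {1,5,7,8,9}; box has {1,3,6,7,8,9} → only 2 remains.
r3c7 = 4: row 3 has {1,3,5,6,7,8,9}; col 7 has {1,3,6,8}; box has {1,2,3,6,7,8,9} → only 4 remains.
r1c7 = 5: row 1 has {2,4,6,7,8,9}; col 7 has {1,3,4,6,8}; box has {1,2,3,4,6,7,8,9} → only 5 remains.
r3c2 = 2: row 3 has {1,3,4,5,6,7,8,9}; col 2 has {1,9}; box has {7,8,9} → only 2 remains.
r1c2 = 3: row 1 has {2,4,5,6,7,8,9}; col 2 has {1,2,9}; box has {2,7,8,9} → only 3 remains.
r1c1 = 1: row 1 has {2,3,4,5,6,7,8,9}; col 1 has {6,7,8,9}; box has {2,3,7,8,9} → only 1 remains.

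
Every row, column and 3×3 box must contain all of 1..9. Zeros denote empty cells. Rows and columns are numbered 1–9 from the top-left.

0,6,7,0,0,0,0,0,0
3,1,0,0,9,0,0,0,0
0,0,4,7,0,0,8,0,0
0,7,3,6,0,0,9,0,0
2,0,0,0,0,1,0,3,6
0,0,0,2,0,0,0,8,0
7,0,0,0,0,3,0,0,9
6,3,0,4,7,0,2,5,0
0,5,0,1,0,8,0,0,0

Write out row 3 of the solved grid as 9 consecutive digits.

R7C4 = 5: row 7 has {3,7,9}; col 4 has {1,2,4,6,7}; box has {1,3,4,7,8} → only 5 remains.
R8C6 = 9: row 8 has {2,3,4,5,6,7}; col 6 has {1,3,8}; box has {1,3,4,5,7,8} → only 9 remains.
R2C4 = 8: row 2 has {1,3,9}; col 4 has {1,2,4,5,6,7}; box has {7,9} → only 8 remains.
R5C4 = 9: row 5 has {1,2,3,6}; col 4 has {1,2,4,5,6,7,8}; box has {1,2,6} → only 9 remains.
R1C4 = 3: row 1 has {6,7}; col 4 has {1,2,4,5,6,7,8,9}; box has {7,8,9} → only 3 remains.
R1C1 = 8: in row 1, 8 can only go here (every other open cell in that row sees an 8).
R1C8 = 9: in row 1, 9 can only go here (every other open cell in that row sees a 9).
R3C9 = 3: in row 3, 3 can only go here (every other open cell in that row sees a 3).
R4C5 = 8: in row 4, 8 can only go here (every other open cell in that row sees an 8).
R5C7 = 7: in row 5, 7 can only go here (every other open cell in that row sees a 7).
R6C5 = 3: in row 6, 3 can only go here (every other open cell in that row sees a 3).
R6C3 = 6: in row 6, 6 can only go here (every other open cell in that row sees a 6).
R6C6 = 7: in row 6, 7 can only go here (every other open cell in that row sees a 7).
R9C7 = 3: in row 9, 3 can only go here (every other open cell in that row sees a 3).
R9C3 = 9: in column 3, 9 can only go here (every other open cell in that column sees a 9).
R9C1 = 4: row 9 has {1,3,5,8,9}; col 1 has {2,3,6,7,8}; box has {3,5,6,7,9} → only 4 remains.
R9C9 = 7: row 9 has {1,3,4,5,8,9}; col 9 has {3,6,9}; box has {2,3,5,9} → only 7 remains.
R9C8 = 6: row 9 has {1,3,4,5,7,8,9}; col 8 has {3,5,8,9}; box has {2,3,5,7,9} → only 6 remains.
R9C5 = 2: row 9 has {1,3,4,5,6,7,8,9}; col 5 has {3,7,8,9}; box has {1,3,4,5,7,8,9} → only 2 remains.
R7C5 = 6: row 7 has {3,5,7,9}; col 5 has {2,3,7,8,9}; box has {1,2,3,4,5,7,8,9} → only 6 remains.
R2C8 = 7: in row 2, 7 can only go here (every other open cell in that row sees a 7).
R3C6 = 6: in row 3, 6 can only go here (every other open cell in that row sees a 6).
R2C7 = 6: in row 2, 6 can only go here (every other open cell in that row sees a 6).
R8C9 = 8: in column 9, 8 can only go here (every other open cell in that column sees an 8).
R8C3 = 1: row 8 has {2,3,4,5,6,7,8,9}; col 3 has {3,4,6,7,9}; box has {3,4,5,6,7,9} → only 1 remains.
Singles propagation stalls; R3C1 is still open with candidates {5,9}.
  Try R3C1 = 9: this forces R3C2=2, R3C8=1, R7C2=8, R7C3=2, R7C8=4, R2C3=5, R3C5=5; then row 5 has no cell left for 5 — contradiction.
So R3C1 = 5.
R2C3 = 2 (sole candidate).
R3C2 = 9: row 3 has {3,4,5,6,7,8}; col 2 has {1,3,5,6,7}; box has {1,2,3,4,5,6,7,8} → only 9 remains.
R3C5 = 1: row 3 has {3,4,5,6,7,8,9}; col 5 has {2,3,6,7,8,9}; box has {3,6,7,8,9} → only 1 remains.
R3C8 = 2: row 3 has {1,3,4,5,6,7,8,9}; col 8 has {3,5,6,7,8,9}; box has {3,6,7,8,9} → only 2 remains.

594716823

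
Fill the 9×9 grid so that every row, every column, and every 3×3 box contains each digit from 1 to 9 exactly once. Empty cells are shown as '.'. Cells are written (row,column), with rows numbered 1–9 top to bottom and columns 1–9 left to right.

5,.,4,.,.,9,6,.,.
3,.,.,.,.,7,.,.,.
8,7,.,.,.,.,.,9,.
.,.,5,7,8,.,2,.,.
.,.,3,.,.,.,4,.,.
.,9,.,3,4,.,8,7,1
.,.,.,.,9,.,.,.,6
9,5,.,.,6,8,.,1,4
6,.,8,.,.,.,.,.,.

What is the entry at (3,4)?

6

(6,1) = 2: row 6 has {1,3,4,7,8,9}; col 1 has {3,5,6,8,9}; box has {3,5,9} → only 2 remains.
(6,3) = 6: row 6 has {1,2,3,4,7,8,9}; col 3 has {3,4,5,8}; box has {2,3,5,9} → only 6 remains.
(6,6) = 5: row 6 has {1,2,3,4,6,7,8,9}; col 6 has {7,8,9}; box has {3,4,7,8} → only 5 remains.
(8,4) = 2: row 8 has {1,4,5,6,8,9}; col 4 has {3,7}; box has {6,8,9} → only 2 remains.
(8,3) = 7: row 8 has {1,2,4,5,6,8,9}; col 3 has {3,4,5,6,8}; box has {5,6,8,9} → only 7 remains.
(8,7) = 3: row 8 has {1,2,4,5,6,7,8,9}; col 7 has {2,4,6,8}; box has {1,4,6} → only 3 remains.
(1,9) = 7: in row 1, 7 can only go here (every other open cell in that row sees a 7).
(2,3) = 9: in row 2, 9 can only go here (every other open cell in that row sees a 9).
(4,9) = 9: in row 4, 9 can only go here (every other open cell in that row sees a 9).
(5,9) = 5: row 5 has {3,4}; col 9 has {1,4,6,7,9}; box has {1,2,4,7,8,9} → only 5 remains.
(9,9) = 2: row 9 has {6,8}; col 9 has {1,4,5,6,7,9}; box has {1,3,4,6} → only 2 remains.
(2,9) = 8: row 2 has {3,7,9}; col 9 has {1,2,4,5,6,7,9}; box has {6,7,9} → only 8 remains.
(3,9) = 3: row 3 has {7,8,9}; col 9 has {1,2,4,5,6,7,8,9}; box has {6,7,8,9} → only 3 remains.
(5,8) = 6: row 5 has {3,4,5}; col 8 has {1,7,9}; box has {1,2,4,5,7,8,9} → only 6 remains.
(9,8) = 5: row 9 has {2,6,8}; col 8 has {1,6,7,9}; box has {1,2,3,4,6} → only 5 remains.
(1,8) = 2: row 1 has {4,5,6,7,9}; col 8 has {1,5,6,7,9}; box has {3,6,7,8,9} → only 2 remains.
(2,8) = 4: row 2 has {3,7,8,9}; col 8 has {1,2,5,6,7,9}; box has {2,3,6,7,8,9} → only 4 remains.
(4,8) = 3: row 4 has {2,5,7,8,9}; col 8 has {1,2,4,5,6,7,9}; box has {1,2,4,5,6,7,8,9} → only 3 remains.
(7,7) = 7: row 7 has {6,9}; col 7 has {2,3,4,6,8}; box has {1,2,3,4,5,6} → only 7 remains.
(7,8) = 8: row 7 has {6,7,9}; col 8 has {1,2,3,4,5,6,7,9}; box has {1,2,3,4,5,6,7} → only 8 remains.
(9,7) = 9: row 9 has {2,5,6,8}; col 7 has {2,3,4,6,7,8}; box has {1,2,3,4,5,6,7,8} → only 9 remains.
(1,2) = 1: row 1 has {2,4,5,6,7,9}; col 2 has {5,7,9}; box has {3,4,5,7,8,9} → only 1 remains.
(1,4) = 8: row 1 has {1,2,4,5,6,7,9}; col 4 has {2,3,7}; box has {7,9} → only 8 remains.
(1,5) = 3: row 1 has {1,2,4,5,6,7,8,9}; col 5 has {4,6,8,9}; box has {7,8,9} → only 3 remains.
(3,3) = 2: row 3 has {3,7,8,9}; col 3 has {3,4,5,6,7,8,9}; box has {1,3,4,5,7,8,9} → only 2 remains.
(4,2) = 4: row 4 has {2,3,5,7,8,9}; col 2 has {1,5,7,9}; box has {2,3,5,6,9} → only 4 remains.
(5,2) = 8: row 5 has {3,4,5,6}; col 2 has {1,4,5,7,9}; box has {2,3,4,5,6,9} → only 8 remains.
(7,3) = 1: row 7 has {6,7,8,9}; col 3 has {2,3,4,5,6,7,8,9}; box has {5,6,7,8,9} → only 1 remains.
(9,2) = 3: row 9 has {2,5,6,8,9}; col 2 has {1,4,5,7,8,9}; box has {1,5,6,7,8,9} → only 3 remains.
(2,2) = 6: row 2 has {3,4,7,8,9}; col 2 has {1,3,4,5,7,8,9}; box has {1,2,3,4,5,7,8,9} → only 6 remains.
(4,1) = 1: row 4 has {2,3,4,5,7,8,9}; col 1 has {2,3,5,6,8,9}; box has {2,3,4,5,6,8,9} → only 1 remains.
(4,6) = 6: row 4 has {1,2,3,4,5,7,8,9}; col 6 has {5,7,8,9}; box has {3,4,5,7,8} → only 6 remains.
(5,1) = 7: row 5 has {3,4,5,6,8}; col 1 has {1,2,3,5,6,8,9}; box has {1,2,3,4,5,6,8,9} → only 7 remains.
(7,1) = 4: row 7 has {1,6,7,8,9}; col 1 has {1,2,3,5,6,7,8,9}; box has {1,3,5,6,7,8,9} → only 4 remains.
(7,2) = 2: row 7 has {1,4,6,7,8,9}; col 2 has {1,3,4,5,6,7,8,9}; box has {1,3,4,5,6,7,8,9} → only 2 remains.
(7,4) = 5: row 7 has {1,2,4,6,7,8,9}; col 4 has {2,3,7,8}; box has {2,6,8,9} → only 5 remains.
(7,6) = 3: row 7 has {1,2,4,5,6,7,8,9}; col 6 has {5,6,7,8,9}; box has {2,5,6,8,9} → only 3 remains.
(2,4) = 1: row 2 has {3,4,6,7,8,9}; col 4 has {2,3,5,7,8}; box has {3,7,8,9} → only 1 remains.
(2,7) = 5: row 2 has {1,3,4,6,7,8,9}; col 7 has {2,3,4,6,7,8,9}; box has {2,3,4,6,7,8,9} → only 5 remains.
(3,5) = 5: row 3 has {2,3,7,8,9}; col 5 has {3,4,6,8,9}; box has {1,3,7,8,9} → only 5 remains.
(3,6) = 4: row 3 has {2,3,5,7,8,9}; col 6 has {3,5,6,7,8,9}; box has {1,3,5,7,8,9} → only 4 remains.
(3,7) = 1: row 3 has {2,3,4,5,7,8,9}; col 7 has {2,3,4,5,6,7,8,9}; box has {2,3,4,5,6,7,8,9} → only 1 remains.
(5,4) = 9: row 5 has {3,4,5,6,7,8}; col 4 has {1,2,3,5,7,8}; box has {3,4,5,6,7,8} → only 9 remains.
(9,4) = 4: row 9 has {2,3,5,6,8,9}; col 4 has {1,2,3,5,7,8,9}; box has {2,3,5,6,8,9} → only 4 remains.
(9,6) = 1: row 9 has {2,3,4,5,6,8,9}; col 6 has {3,4,5,6,7,8,9}; box has {2,3,4,5,6,8,9} → only 1 remains.
(2,5) = 2: row 2 has {1,3,4,5,6,7,8,9}; col 5 has {3,4,5,6,8,9}; box has {1,3,4,5,7,8,9} → only 2 remains.
(3,4) = 6: row 3 has {1,2,3,4,5,7,8,9}; col 4 has {1,2,3,4,5,7,8,9}; box has {1,2,3,4,5,7,8,9} → only 6 remains.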